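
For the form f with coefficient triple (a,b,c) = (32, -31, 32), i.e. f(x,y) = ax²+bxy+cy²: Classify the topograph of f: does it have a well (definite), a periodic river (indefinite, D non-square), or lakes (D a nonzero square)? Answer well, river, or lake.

D = b²−4ac = (-31)² − 4·32·32 = -3135
D < 0 ⇒ definite ⇒ every region one sign ⇒ single well

well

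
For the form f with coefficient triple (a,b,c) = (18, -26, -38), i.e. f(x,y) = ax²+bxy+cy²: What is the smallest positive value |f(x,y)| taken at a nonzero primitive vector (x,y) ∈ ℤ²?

descent: ρ → (-38,26,18)  [lands on river]
river: ρ → (18,46,-18)
river: ρ → (-18,26,38)
river: ρ → (38,50,-6)
river: ρ → (-6,58,2)
river: ρ → (2,58,-6)
river: ρ → (-6,50,38)
river: ρ → (38,26,-18)
river: ρ → (-18,46,18)
river: ρ → (18,26,-38)
river: ρ → (-38,50,6)
river: ρ → (6,58,-2)
river: ρ → (-2,58,6)
river: ρ → (6,50,-38)
closes: descent 1, river 14
min |a| on river = 2

2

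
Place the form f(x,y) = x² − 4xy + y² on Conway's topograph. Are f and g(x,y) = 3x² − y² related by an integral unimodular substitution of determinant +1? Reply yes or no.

D₁ = 12, D₂ = 12
river cycle of f (length 2): (1, 2, -2), (-2, 2, 1)
river cycle of g (length 2): (-1, 2, 2), (2, 2, -1)
cycles differ ⇒ inequivalent

no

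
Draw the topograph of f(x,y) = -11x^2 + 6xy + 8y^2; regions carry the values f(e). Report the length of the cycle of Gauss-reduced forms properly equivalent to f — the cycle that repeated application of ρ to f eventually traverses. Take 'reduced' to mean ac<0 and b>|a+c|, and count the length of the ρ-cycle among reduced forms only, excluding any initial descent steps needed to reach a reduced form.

D = 388, ⌊√D⌋ = 19
river: ρ → (8,10,-9)
river: ρ → (-9,8,9)
river: ρ → (9,10,-8)
river: ρ → (-8,6,11)
river: ρ → (11,16,-3)
river: ρ → (-3,14,16)
river: ρ → (16,18,-1)
river: ρ → (-1,18,16)
river: ρ → (16,14,-3)
river: ρ → (-3,16,11)
river: ρ → (11,6,-8)
river: ρ → (-8,10,9)
river: ρ → (9,8,-9)
river: ρ → (-9,10,8)
river: ρ → (8,6,-11)
river: ρ → (-11,16,3)
river: ρ → (3,14,-16)
river: ρ → (-16,18,1)
river: ρ → (1,18,-16)
river: ρ → (-16,14,3)
river: ρ → (3,16,-11)
river: ρ → (-11,6,8)
ρ-cycle length = 22 (tail of 0 descent steps not counted)

22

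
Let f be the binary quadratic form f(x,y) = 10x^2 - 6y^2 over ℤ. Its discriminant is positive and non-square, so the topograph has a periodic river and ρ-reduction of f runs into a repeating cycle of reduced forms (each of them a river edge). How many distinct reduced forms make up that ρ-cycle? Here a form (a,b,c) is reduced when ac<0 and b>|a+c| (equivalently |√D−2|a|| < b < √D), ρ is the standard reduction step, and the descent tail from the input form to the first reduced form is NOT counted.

D = 240, ⌊√D⌋ = 15
descent: ρ → (-6,12,4)  [lands on river]
river: ρ → (4,12,-6)
ρ-cycle length = 2 (tail of 1 descent step not counted)

2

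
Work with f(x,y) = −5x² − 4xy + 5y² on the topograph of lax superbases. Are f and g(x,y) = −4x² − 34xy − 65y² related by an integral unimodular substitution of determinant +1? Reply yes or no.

D₁ = 116, D₂ = 116
river cycle of f (length 10): (5, 4, -5), (-5, 6, 4), (4, 10, -1), (-1, 10, 4), (4, 6, -5), (-5, 4, 5), (5, 6, -4), (-4, 10, 1), (1, 10, -4), (-4, 6, 5)
river cycle of g (length 10): (-4, 6, 5), (5, 4, -5), (-5, 6, 4), (4, 10, -1), (-1, 10, 4), (4, 6, -5), (-5, 4, 5), (5, 6, -4), (-4, 10, 1), (1, 10, -4)
cycles coincide ⇒ equivalent

yes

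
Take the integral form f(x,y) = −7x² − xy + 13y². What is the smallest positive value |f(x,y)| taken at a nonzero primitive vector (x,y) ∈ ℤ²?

descent: ρ → (13,1,-7)
descent: ρ → (-7,13,7)  [lands on river]
river: ρ → (7,15,-5)
river: ρ → (-5,15,7)
river: ρ → (7,13,-7)
river: ρ → (-7,15,5)
river: ρ → (5,15,-7)
closes: descent 2, river 6
min |a| on river = 5

5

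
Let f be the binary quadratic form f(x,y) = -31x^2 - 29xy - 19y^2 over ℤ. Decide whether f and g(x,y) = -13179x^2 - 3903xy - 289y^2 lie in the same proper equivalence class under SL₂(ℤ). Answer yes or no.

D₁ = -1515, D₂ = -1515
f is negative-definite; reduce −f:
−f: flip: (31,29,19)→(19,-29,31)
−f: translate: b→9 (≡-29 mod 38), so (19,-29,31)→(19,9,21)
−f: reduced (well bottom): (19,9,21) with a≤c, −a<b≤a
flip sign back: reduced form of f is (-19,-9,-21)
g is negative-definite; reduce −g:
−g: flip: (13179,3903,289)→(289,-3903,13179)
−g: translate: b→143 (≡-3903 mod 578), so (289,-3903,13179)→(289,143,19)
−g: flip: (289,143,19)→(19,-143,289)
−g: translate: b→9 (≡-143 mod 38), so (19,-143,289)→(19,9,21)
−g: reduced (well bottom): (19,9,21) with a≤c, −a<b≤a
flip sign back: reduced form of g is (-19,-9,-21)
reduced forms (-19, -9, -21) vs (-19, -9, -21) ⇒ equivalent

yes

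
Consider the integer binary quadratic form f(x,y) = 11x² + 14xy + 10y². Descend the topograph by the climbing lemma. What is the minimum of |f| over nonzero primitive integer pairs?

translate: b→-8 (≡14 mod 22), so (11,14,10)→(11,-8,7)
flip: (11,-8,7)→(7,8,11)
translate: b→-6 (≡8 mod 14), so (7,8,11)→(7,-6,10)
reduced (well bottom): (7,-6,10) with a≤c, −a<b≤a
well minimum = a = 7

7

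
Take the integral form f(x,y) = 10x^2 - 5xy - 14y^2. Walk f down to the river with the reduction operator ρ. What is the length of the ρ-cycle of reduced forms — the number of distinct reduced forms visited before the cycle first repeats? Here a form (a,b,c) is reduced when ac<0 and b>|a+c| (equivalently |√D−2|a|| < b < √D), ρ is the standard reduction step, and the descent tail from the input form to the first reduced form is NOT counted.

D = 585, ⌊√D⌋ = 24
descent: ρ → (-14,5,10)  [lands on river]
river: ρ → (10,15,-9)
river: ρ → (-9,21,4)
river: ρ → (4,19,-14)
river: ρ → (-14,9,9)
river: ρ → (9,9,-14)
river: ρ → (-14,19,4)
river: ρ → (4,21,-9)
river: ρ → (-9,15,10)
river: ρ → (10,5,-14)
river: ρ → (-14,23,1)
river: ρ → (1,23,-14)
ρ-cycle length = 12 (tail of 1 descent step not counted)

12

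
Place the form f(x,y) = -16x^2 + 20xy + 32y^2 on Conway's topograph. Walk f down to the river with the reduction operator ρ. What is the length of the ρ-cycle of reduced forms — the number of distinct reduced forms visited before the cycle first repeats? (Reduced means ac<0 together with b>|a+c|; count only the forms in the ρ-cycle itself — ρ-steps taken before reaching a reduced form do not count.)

D = 2448, ⌊√D⌋ = 49
river: ρ → (32,44,-4)
river: ρ → (-4,44,32)
river: ρ → (32,20,-16)
river: ρ → (-16,44,8)
river: ρ → (8,36,-36)
river: ρ → (-36,36,8)
river: ρ → (8,44,-16)
river: ρ → (-16,20,32)
ρ-cycle length = 8 (tail of 0 descent steps not counted)

8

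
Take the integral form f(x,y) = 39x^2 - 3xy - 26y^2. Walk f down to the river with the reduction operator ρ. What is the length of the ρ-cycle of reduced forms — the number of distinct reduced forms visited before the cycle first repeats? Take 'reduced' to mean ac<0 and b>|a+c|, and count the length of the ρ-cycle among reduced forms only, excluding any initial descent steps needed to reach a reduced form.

D = 4065, ⌊√D⌋ = 63
descent: ρ → (-26,55,10)  [lands on river]
river: ρ → (10,45,-51)
river: ρ → (-51,57,4)
river: ρ → (4,63,-6)
river: ρ → (-6,57,34)
river: ρ → (34,11,-29)
river: ρ → (-29,47,16)
river: ρ → (16,49,-26)
ρ-cycle length = 8 (tail of 1 descent step not counted)

8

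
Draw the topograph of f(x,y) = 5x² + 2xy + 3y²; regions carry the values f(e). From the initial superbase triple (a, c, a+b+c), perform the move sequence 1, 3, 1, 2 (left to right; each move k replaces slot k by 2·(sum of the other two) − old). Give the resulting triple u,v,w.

start (5,3,10) = (f(1,0),f(0,1),f(1,1))
replace slot 1: 2·(3+10) − 5 = 21 → (21,3,10)
replace slot 3: 2·(21+3) − 10 = 38 → (21,3,38)
replace slot 1: 2·(3+38) − 21 = 61 → (61,3,38)
replace slot 2: 2·(61+38) − 3 = 195 → (61,195,38)

61,195,38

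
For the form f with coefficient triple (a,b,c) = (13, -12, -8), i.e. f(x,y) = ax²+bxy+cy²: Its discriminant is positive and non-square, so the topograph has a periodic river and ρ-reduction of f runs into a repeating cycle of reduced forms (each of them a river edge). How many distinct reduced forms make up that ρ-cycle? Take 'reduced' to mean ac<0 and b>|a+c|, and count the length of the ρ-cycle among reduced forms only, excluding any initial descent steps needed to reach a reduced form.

D = 560, ⌊√D⌋ = 23
descent: ρ → (-8,12,13)  [lands on river]
river: ρ → (13,14,-7)
river: ρ → (-7,14,13)
river: ρ → (13,12,-8)
river: ρ → (-8,20,5)
river: ρ → (5,20,-8)
ρ-cycle length = 6 (tail of 1 descent step not counted)

6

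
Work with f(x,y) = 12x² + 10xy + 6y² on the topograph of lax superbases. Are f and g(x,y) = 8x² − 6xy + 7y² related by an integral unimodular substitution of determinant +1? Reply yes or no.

D₁ = -188, D₂ = -188
f: flip: (12,10,6)→(6,-10,12)
f: translate: b→2 (≡-10 mod 12), so (6,-10,12)→(6,2,8)
f: reduced (well bottom): (6,2,8) with a≤c, −a<b≤a
g: flip: (8,-6,7)→(7,6,8)
g: reduced (well bottom): (7,6,8) with a≤c, −a<b≤a
reduced forms (6, 2, 8) vs (7, 6, 8) ⇒ inequivalent

no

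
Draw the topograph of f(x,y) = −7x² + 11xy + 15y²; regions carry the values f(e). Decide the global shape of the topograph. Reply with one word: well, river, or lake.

D = b²−4ac = 11² − 4·(-7)·15 = 541
D > 0 non-square ⇒ indefinite ⇒ periodic river

river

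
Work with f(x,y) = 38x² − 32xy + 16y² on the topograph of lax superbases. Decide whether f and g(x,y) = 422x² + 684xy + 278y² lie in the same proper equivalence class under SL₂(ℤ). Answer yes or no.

D₁ = -1408, D₂ = -1408
f: flip: (38,-32,16)→(16,32,38)
f: translate: b→0 (≡32 mod 32), so (16,32,38)→(16,0,22)
f: reduced (well bottom): (16,0,22) with a≤c, −a<b≤a
g: translate: b→-160 (≡684 mod 844), so (422,684,278)→(422,-160,16)
g: flip: (422,-160,16)→(16,160,422)
g: translate: b→0 (≡160 mod 32), so (16,160,422)→(16,0,22)
g: reduced (well bottom): (16,0,22) with a≤c, −a<b≤a
reduced forms (16, 0, 22) vs (16, 0, 22) ⇒ equivalent

yes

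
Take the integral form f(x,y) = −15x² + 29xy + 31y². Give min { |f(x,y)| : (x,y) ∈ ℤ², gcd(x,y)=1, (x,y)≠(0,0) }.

river: ρ → (31,33,-13)
river: ρ → (-13,45,13)
river: ρ → (13,33,-31)
river: ρ → (-31,29,15)
river: ρ → (15,31,-29)
river: ρ → (-29,27,17)
river: ρ → (17,41,-15)
river: ρ → (-15,49,5)
river: ρ → (5,51,-5)
river: ρ → (-5,49,15)
river: ρ → (15,41,-17)
river: ρ → (-17,27,29)
river: ρ → (29,31,-15)
river: ρ → (-15,29,31)
closes: descent 0, river 14
min |a| on river = 5

5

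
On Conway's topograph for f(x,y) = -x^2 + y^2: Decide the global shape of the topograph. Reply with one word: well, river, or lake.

D = b²−4ac = 0² − 4·(-1)·1 = 4
D = 2² is a perfect square ⇒ form factors over ℤ ⇒ lakes

lake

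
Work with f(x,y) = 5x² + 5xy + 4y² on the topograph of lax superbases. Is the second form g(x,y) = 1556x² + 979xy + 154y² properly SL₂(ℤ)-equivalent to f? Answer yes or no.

D₁ = -55, D₂ = -55
f: flip: (5,5,4)→(4,-5,5)
f: translate: b→3 (≡-5 mod 8), so (4,-5,5)→(4,3,4)
f: reduced (well bottom): (4,3,4) with a≤c, −a<b≤a
g: flip: (1556,979,154)→(154,-979,1556)
g: translate: b→-55 (≡-979 mod 308), so (154,-979,1556)→(154,-55,5)
g: flip: (154,-55,5)→(5,55,154)
g: translate: b→5 (≡55 mod 10), so (5,55,154)→(5,5,4)
g: flip: (5,5,4)→(4,-5,5)
g: translate: b→3 (≡-5 mod 8), so (4,-5,5)→(4,3,4)
g: reduced (well bottom): (4,3,4) with a≤c, −a<b≤a
reduced forms (4, 3, 4) vs (4, 3, 4) ⇒ equivalent

yes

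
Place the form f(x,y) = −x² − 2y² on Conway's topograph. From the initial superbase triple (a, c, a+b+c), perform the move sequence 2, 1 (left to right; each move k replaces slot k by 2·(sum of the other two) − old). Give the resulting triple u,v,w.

start (-1,-2,-3) = (f(1,0),f(0,1),f(1,1))
replace slot 2: 2·((-1)+(-3)) − (-2) = -6 → (-1,-6,-3)
replace slot 1: 2·((-6)+(-3)) − (-1) = -17 → (-17,-6,-3)

-17,-6,-3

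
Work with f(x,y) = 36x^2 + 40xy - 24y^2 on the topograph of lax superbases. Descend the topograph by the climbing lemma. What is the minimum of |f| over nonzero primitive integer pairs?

river: ρ → (-24,56,20)
river: ρ → (20,64,-12)
river: ρ → (-12,56,40)
river: ρ → (40,24,-28)
river: ρ → (-28,32,36)
river: ρ → (36,40,-24)
closes: descent 0, river 6
min |a| on river = 12

12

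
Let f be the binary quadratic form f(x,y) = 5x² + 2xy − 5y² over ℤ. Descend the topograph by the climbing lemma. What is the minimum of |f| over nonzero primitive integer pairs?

river: ρ → (-5,8,2)
river: ρ → (2,8,-5)
river: ρ → (-5,2,5)
river: ρ → (5,8,-2)
river: ρ → (-2,8,5)
river: ρ → (5,2,-5)
closes: descent 0, river 6
min |a| on river = 2

2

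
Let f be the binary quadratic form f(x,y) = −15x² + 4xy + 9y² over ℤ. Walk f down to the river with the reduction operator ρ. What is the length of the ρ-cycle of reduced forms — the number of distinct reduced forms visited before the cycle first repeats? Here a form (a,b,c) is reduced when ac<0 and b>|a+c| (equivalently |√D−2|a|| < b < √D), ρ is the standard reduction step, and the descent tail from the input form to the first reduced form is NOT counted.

D = 556, ⌊√D⌋ = 23
descent: ρ → (9,14,-10)  [lands on river]
river: ρ → (-10,6,13)
river: ρ → (13,20,-3)
river: ρ → (-3,22,6)
river: ρ → (6,14,-15)
river: ρ → (-15,16,5)
river: ρ → (5,14,-18)
river: ρ → (-18,22,1)
river: ρ → (1,22,-18)
river: ρ → (-18,14,5)
river: ρ → (5,16,-15)
river: ρ → (-15,14,6)
river: ρ → (6,22,-3)
river: ρ → (-3,20,13)
river: ρ → (13,6,-10)
river: ρ → (-10,14,9)
river: ρ → (9,22,-2)
river: ρ → (-2,22,9)
ρ-cycle length = 18 (tail of 1 descent step not counted)

18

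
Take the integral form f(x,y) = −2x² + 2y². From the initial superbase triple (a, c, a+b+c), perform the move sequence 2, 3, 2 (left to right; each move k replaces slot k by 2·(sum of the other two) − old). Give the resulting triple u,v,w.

start (-2,2,0) = (f(1,0),f(0,1),f(1,1))
replace slot 2: 2·((-2)+0) − 2 = -6 → (-2,-6,0)
replace slot 3: 2·((-2)+(-6)) − 0 = -16 → (-2,-6,-16)
replace slot 2: 2·((-2)+(-16)) − (-6) = -30 → (-2,-30,-16)

-2,-30,-16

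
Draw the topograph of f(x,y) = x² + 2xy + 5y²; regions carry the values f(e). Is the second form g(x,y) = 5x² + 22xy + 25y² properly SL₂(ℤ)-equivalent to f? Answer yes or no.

D₁ = -16, D₂ = -16
f: translate: b→0 (≡2 mod 2), so (1,2,5)→(1,0,4)
f: reduced (well bottom): (1,0,4) with a≤c, −a<b≤a
g: translate: b→2 (≡22 mod 10), so (5,22,25)→(5,2,1)
g: flip: (5,2,1)→(1,-2,5)
g: translate: b→0 (≡-2 mod 2), so (1,-2,5)→(1,0,4)
g: reduced (well bottom): (1,0,4) with a≤c, −a<b≤a
reduced forms (1, 0, 4) vs (1, 0, 4) ⇒ equivalent

yes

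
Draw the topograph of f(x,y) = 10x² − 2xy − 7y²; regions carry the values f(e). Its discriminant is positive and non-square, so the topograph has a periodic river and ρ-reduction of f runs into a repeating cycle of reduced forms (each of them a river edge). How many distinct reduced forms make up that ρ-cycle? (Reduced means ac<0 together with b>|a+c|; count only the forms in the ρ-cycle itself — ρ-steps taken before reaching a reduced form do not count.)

D = 284, ⌊√D⌋ = 16
descent: ρ → (-7,16,1)  [lands on river]
river: ρ → (1,16,-7)
river: ρ → (-7,12,5)
river: ρ → (5,8,-11)
river: ρ → (-11,14,2)
river: ρ → (2,14,-11)
river: ρ → (-11,8,5)
river: ρ → (5,12,-7)
ρ-cycle length = 8 (tail of 1 descent step not counted)

8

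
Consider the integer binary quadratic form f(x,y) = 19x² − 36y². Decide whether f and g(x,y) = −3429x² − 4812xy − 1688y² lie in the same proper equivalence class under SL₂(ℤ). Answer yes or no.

D₁ = 2736, D₂ = 2736
river cycle of f (length 14): (19, 38, -17), (-17, 30, 27), (27, 24, -20), (-20, 16, 31), (31, 46, -5), (-5, 44, 40), (40, 36, -9), (-9, 36, 40), (40, 44, -5), (-5, 46, 31), … (4 more)
river cycle of g (length 14): (19, 38, -17), (-17, 30, 27), (27, 24, -20), (-20, 16, 31), (31, 46, -5), (-5, 44, 40), (40, 36, -9), (-9, 36, 40), (40, 44, -5), (-5, 46, 31), … (4 more)
cycles coincide ⇒ equivalent

yes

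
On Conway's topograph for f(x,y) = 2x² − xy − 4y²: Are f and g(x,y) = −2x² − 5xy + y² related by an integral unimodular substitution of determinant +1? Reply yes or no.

D₁ = 33, D₂ = 33
river cycle of f (length 4): (2, 3, -3), (-3, 3, 2), (2, 5, -1), (-1, 5, 2)
river cycle of g (length 4): (1, 5, -2), (-2, 3, 3), (3, 3, -2), (-2, 5, 1)
cycles differ ⇒ inequivalent

no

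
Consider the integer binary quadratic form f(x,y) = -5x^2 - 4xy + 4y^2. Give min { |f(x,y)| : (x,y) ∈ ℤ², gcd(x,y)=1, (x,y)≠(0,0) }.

descent: ρ → (4,4,-5)  [lands on river]
river: ρ → (-5,6,3)
river: ρ → (3,6,-5)
river: ρ → (-5,4,4)
closes: descent 1, river 4
min |a| on river = 3

3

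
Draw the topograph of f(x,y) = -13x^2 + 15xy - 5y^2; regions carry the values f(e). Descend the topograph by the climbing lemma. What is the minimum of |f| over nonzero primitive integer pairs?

translate: b→11 (≡-15 mod 26), so (13,-15,5)→(13,11,3)
flip: (13,11,3)→(3,-11,13)
translate: b→1 (≡-11 mod 6), so (3,-11,13)→(3,1,3)
reduced (well bottom): (3,1,3) with a≤c, −a<b≤a
well minimum |f| = |-3| = 3 (negative-definite)

3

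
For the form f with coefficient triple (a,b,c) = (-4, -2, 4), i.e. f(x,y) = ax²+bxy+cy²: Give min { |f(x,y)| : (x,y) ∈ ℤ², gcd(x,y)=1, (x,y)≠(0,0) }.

descent: ρ → (4,2,-4)  [lands on river]
river: ρ → (-4,6,2)
river: ρ → (2,6,-4)
river: ρ → (-4,2,4)
river: ρ → (4,6,-2)
river: ρ → (-2,6,4)
closes: descent 1, river 6
min |a| on river = 2

2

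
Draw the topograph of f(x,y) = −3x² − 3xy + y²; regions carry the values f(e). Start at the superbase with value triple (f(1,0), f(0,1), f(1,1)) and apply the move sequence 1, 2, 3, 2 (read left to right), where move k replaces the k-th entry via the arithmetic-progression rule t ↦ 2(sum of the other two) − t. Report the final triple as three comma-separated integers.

start (-3,1,-5) = (f(1,0),f(0,1),f(1,1))
replace slot 1: 2·(1+(-5)) − (-3) = -5 → (-5,1,-5)
replace slot 2: 2·((-5)+(-5)) − 1 = -21 → (-5,-21,-5)
replace slot 3: 2·((-5)+(-21)) − (-5) = -47 → (-5,-21,-47)
replace slot 2: 2·((-5)+(-47)) − (-21) = -83 → (-5,-83,-47)

-5,-83,-47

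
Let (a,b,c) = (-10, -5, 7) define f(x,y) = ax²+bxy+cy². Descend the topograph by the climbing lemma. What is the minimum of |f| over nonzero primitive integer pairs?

descent: ρ → (7,5,-10)  [lands on river]
river: ρ → (-10,15,2)
river: ρ → (2,17,-2)
river: ρ → (-2,15,10)
river: ρ → (10,5,-7)
river: ρ → (-7,9,8)
river: ρ → (8,7,-8)
river: ρ → (-8,9,7)
closes: descent 1, river 8
min |a| on river = 2

2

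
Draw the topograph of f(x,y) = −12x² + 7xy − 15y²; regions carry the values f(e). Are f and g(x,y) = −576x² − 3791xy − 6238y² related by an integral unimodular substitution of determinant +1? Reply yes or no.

D₁ = -671, D₂ = -671
f is negative-definite; reduce −f:
−f: reduced (well bottom): (12,-7,15) with a≤c, −a<b≤a
flip sign back: reduced form of f is (-12,7,-15)
g is negative-definite; reduce −g:
−g: translate: b→335 (≡3791 mod 1152), so (576,3791,6238)→(576,335,49)
−g: flip: (576,335,49)→(49,-335,576)
−g: translate: b→-41 (≡-335 mod 98), so (49,-335,576)→(49,-41,12)
−g: flip: (49,-41,12)→(12,41,49)
−g: translate: b→-7 (≡41 mod 24), so (12,41,49)→(12,-7,15)
−g: reduced (well bottom): (12,-7,15) with a≤c, −a<b≤a
flip sign back: reduced form of g is (-12,7,-15)
reduced forms (-12, 7, -15) vs (-12, 7, -15) ⇒ equivalent

yes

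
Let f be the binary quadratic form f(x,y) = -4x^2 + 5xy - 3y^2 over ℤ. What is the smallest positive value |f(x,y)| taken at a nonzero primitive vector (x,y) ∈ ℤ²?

translate: b→3 (≡-5 mod 8), so (4,-5,3)→(4,3,2)
flip: (4,3,2)→(2,-3,4)
translate: b→1 (≡-3 mod 4), so (2,-3,4)→(2,1,3)
reduced (well bottom): (2,1,3) with a≤c, −a<b≤a
well minimum |f| = |-2| = 2 (negative-definite)

2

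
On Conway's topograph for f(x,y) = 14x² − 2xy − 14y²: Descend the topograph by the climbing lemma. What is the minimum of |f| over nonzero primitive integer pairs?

descent: ρ → (-14,2,14)  [lands on river]
river: ρ → (14,26,-2)
river: ρ → (-2,26,14)
river: ρ → (14,2,-14)
river: ρ → (-14,26,2)
river: ρ → (2,26,-14)
closes: descent 1, river 6
min |a| on river = 2

2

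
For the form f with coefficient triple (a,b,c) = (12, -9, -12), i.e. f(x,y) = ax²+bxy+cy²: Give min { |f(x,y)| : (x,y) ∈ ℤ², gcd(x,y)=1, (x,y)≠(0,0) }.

descent: ρ → (-12,9,12)  [lands on river]
river: ρ → (12,15,-9)
river: ρ → (-9,21,6)
river: ρ → (6,15,-18)
river: ρ → (-18,21,3)
river: ρ → (3,21,-18)
river: ρ → (-18,15,6)
river: ρ → (6,21,-9)
river: ρ → (-9,15,12)
river: ρ → (12,9,-12)
river: ρ → (-12,15,9)
river: ρ → (9,21,-6)
river: ρ → (-6,15,18)
river: ρ → (18,21,-3)
river: ρ → (-3,21,18)
river: ρ → (18,15,-6)
river: ρ → (-6,21,9)
river: ρ → (9,15,-12)
closes: descent 1, river 18
min |a| on river = 3

3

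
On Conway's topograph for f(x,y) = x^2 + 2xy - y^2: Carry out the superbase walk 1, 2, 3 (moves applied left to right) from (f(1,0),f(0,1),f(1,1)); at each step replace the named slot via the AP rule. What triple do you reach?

start (1,-1,2) = (f(1,0),f(0,1),f(1,1))
replace slot 1: 2·((-1)+2) − 1 = 1 → (1,-1,2)
replace slot 2: 2·(1+2) − (-1) = 7 → (1,7,2)
replace slot 3: 2·(1+7) − 2 = 14 → (1,7,14)

1,7,14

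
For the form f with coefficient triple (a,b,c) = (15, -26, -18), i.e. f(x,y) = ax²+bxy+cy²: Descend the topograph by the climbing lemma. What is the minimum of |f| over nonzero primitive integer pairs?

descent: ρ → (-18,26,15)  [lands on river]
river: ρ → (15,34,-10)
river: ρ → (-10,26,27)
river: ρ → (27,28,-9)
river: ρ → (-9,26,30)
river: ρ → (30,34,-5)
river: ρ → (-5,36,23)
river: ρ → (23,10,-18)
closes: descent 1, river 8
min |a| on river = 5

5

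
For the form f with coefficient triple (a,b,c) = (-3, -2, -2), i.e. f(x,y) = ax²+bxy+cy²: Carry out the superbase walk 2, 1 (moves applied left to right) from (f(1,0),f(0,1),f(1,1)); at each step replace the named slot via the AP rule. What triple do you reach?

start (-3,-2,-7) = (f(1,0),f(0,1),f(1,1))
replace slot 2: 2·((-3)+(-7)) − (-2) = -18 → (-3,-18,-7)
replace slot 1: 2·((-18)+(-7)) − (-3) = -47 → (-47,-18,-7)

-47,-18,-7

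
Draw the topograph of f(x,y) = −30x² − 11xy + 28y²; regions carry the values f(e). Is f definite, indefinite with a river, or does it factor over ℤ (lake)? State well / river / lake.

D = b²−4ac = (-11)² − 4·(-30)·28 = 3481
D = 59² is a perfect square ⇒ form factors over ℤ ⇒ lakes

lake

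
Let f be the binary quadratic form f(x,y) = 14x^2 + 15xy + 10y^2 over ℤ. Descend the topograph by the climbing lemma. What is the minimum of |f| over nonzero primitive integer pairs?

translate: b→-13 (≡15 mod 28), so (14,15,10)→(14,-13,9)
flip: (14,-13,9)→(9,13,14)
translate: b→-5 (≡13 mod 18), so (9,13,14)→(9,-5,10)
reduced (well bottom): (9,-5,10) with a≤c, −a<b≤a
well minimum = a = 9

9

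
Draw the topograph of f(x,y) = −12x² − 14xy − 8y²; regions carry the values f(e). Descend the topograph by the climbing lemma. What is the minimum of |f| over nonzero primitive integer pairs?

translate: b→-10 (≡14 mod 24), so (12,14,8)→(12,-10,6)
flip: (12,-10,6)→(6,10,12)
translate: b→-2 (≡10 mod 12), so (6,10,12)→(6,-2,8)
reduced (well bottom): (6,-2,8) with a≤c, −a<b≤a
well minimum |f| = |-6| = 6 (negative-definite)

6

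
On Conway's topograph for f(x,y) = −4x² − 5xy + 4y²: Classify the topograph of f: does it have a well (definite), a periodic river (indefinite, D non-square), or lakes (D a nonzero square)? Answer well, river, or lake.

D = b²−4ac = (-5)² − 4·(-4)·4 = 89
D > 0 non-square ⇒ indefinite ⇒ periodic river

river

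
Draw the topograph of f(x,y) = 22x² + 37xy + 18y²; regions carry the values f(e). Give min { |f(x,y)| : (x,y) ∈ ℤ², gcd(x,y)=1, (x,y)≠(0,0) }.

translate: b→-7 (≡37 mod 44), so (22,37,18)→(22,-7,3)
flip: (22,-7,3)→(3,7,22)
translate: b→1 (≡7 mod 6), so (3,7,22)→(3,1,18)
reduced (well bottom): (3,1,18) with a≤c, −a<b≤a
well minimum = a = 3

3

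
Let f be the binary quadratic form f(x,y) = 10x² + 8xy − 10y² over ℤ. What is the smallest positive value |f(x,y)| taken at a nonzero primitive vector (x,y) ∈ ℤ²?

river: ρ → (-10,12,8)
river: ρ → (8,20,-2)
river: ρ → (-2,20,8)
river: ρ → (8,12,-10)
river: ρ → (-10,8,10)
river: ρ → (10,12,-8)
river: ρ → (-8,20,2)
river: ρ → (2,20,-8)
river: ρ → (-8,12,10)
river: ρ → (10,8,-10)
closes: descent 0, river 10
min |a| on river = 2

2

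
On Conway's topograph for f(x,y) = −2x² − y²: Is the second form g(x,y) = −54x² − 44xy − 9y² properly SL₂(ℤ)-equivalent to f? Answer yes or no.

D₁ = -8, D₂ = -8
f is negative-definite; reduce −f:
−f: flip: (2,0,1)→(1,0,2)
−f: reduced (well bottom): (1,0,2) with a≤c, −a<b≤a
flip sign back: reduced form of f is (-1,0,-2)
g is negative-definite; reduce −g:
−g: flip: (54,44,9)→(9,-44,54)
−g: translate: b→-8 (≡-44 mod 18), so (9,-44,54)→(9,-8,2)
−g: flip: (9,-8,2)→(2,8,9)
−g: translate: b→0 (≡8 mod 4), so (2,8,9)→(2,0,1)
−g: flip: (2,0,1)→(1,0,2)
−g: reduced (well bottom): (1,0,2) with a≤c, −a<b≤a
flip sign back: reduced form of g is (-1,0,-2)
reduced forms (-1, 0, -2) vs (-1, 0, -2) ⇒ equivalent

yes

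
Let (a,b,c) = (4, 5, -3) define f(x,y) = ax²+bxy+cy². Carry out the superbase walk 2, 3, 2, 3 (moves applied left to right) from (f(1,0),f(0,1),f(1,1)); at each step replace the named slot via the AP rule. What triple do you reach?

start (4,-3,6) = (f(1,0),f(0,1),f(1,1))
replace slot 2: 2·(4+6) − (-3) = 23 → (4,23,6)
replace slot 3: 2·(4+23) − 6 = 48 → (4,23,48)
replace slot 2: 2·(4+48) − 23 = 81 → (4,81,48)
replace slot 3: 2·(4+81) − 48 = 122 → (4,81,122)

4,81,122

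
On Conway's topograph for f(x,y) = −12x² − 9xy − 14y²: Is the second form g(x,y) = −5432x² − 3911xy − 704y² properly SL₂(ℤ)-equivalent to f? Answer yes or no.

D₁ = -591, D₂ = -591
f is negative-definite; reduce −f:
−f: reduced (well bottom): (12,9,14) with a≤c, −a<b≤a
flip sign back: reduced form of f is (-12,-9,-14)
g is negative-definite; reduce −g:
−g: flip: (5432,3911,704)→(704,-3911,5432)
−g: translate: b→313 (≡-3911 mod 1408), so (704,-3911,5432)→(704,313,35)
−g: flip: (704,313,35)→(35,-313,704)
−g: translate: b→-33 (≡-313 mod 70), so (35,-313,704)→(35,-33,12)
−g: flip: (35,-33,12)→(12,33,35)
−g: translate: b→9 (≡33 mod 24), so (12,33,35)→(12,9,14)
−g: reduced (well bottom): (12,9,14) with a≤c, −a<b≤a
flip sign back: reduced form of g is (-12,-9,-14)
reduced forms (-12, -9, -14) vs (-12, -9, -14) ⇒ equivalent

yes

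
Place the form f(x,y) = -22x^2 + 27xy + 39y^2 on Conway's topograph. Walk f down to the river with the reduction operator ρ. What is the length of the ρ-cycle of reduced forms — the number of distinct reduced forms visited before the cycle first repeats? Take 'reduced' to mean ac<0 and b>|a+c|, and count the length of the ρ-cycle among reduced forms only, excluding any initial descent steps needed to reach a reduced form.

D = 4161, ⌊√D⌋ = 64
river: ρ → (39,51,-10)
river: ρ → (-10,49,44)
river: ρ → (44,39,-15)
river: ρ → (-15,51,26)
river: ρ → (26,53,-13)
river: ρ → (-13,51,30)
river: ρ → (30,9,-34)
river: ρ → (-34,59,5)
river: ρ → (5,61,-22)
river: ρ → (-22,27,39)
ρ-cycle length = 10 (tail of 0 descent steps not counted)

10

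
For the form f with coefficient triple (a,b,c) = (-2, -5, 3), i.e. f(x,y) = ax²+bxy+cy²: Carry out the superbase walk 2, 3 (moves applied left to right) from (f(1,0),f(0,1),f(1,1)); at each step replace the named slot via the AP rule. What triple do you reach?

start (-2,3,-4) = (f(1,0),f(0,1),f(1,1))
replace slot 2: 2·((-2)+(-4)) − 3 = -15 → (-2,-15,-4)
replace slot 3: 2·((-2)+(-15)) − (-4) = -30 → (-2,-15,-30)

-2,-15,-30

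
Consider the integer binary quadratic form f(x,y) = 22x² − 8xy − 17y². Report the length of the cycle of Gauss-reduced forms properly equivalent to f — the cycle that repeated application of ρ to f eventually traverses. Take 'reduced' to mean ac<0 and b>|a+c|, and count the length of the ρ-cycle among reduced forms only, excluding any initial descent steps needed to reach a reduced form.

D = 1560, ⌊√D⌋ = 39
descent: ρ → (-17,8,22)  [lands on river]
river: ρ → (22,36,-3)
river: ρ → (-3,36,22)
river: ρ → (22,8,-17)
river: ρ → (-17,26,13)
river: ρ → (13,26,-17)
ρ-cycle length = 6 (tail of 1 descent step not counted)

6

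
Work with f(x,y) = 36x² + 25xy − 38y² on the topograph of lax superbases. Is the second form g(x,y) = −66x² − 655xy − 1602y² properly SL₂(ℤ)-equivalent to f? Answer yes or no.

D₁ = 6097, D₂ = 6097
river cycle of f (length 8): (-38, 51, 23), (23, 41, -48), (-48, 55, 16), (16, 73, -12), (-12, 71, 22), (22, 61, -27), (-27, 47, 36), (36, 25, -38)
river cycle of g (length 8): (23, 41, -48), (-48, 55, 16), (16, 73, -12), (-12, 71, 22), (22, 61, -27), (-27, 47, 36), (36, 25, -38), (-38, 51, 23)
cycles coincide ⇒ equivalent

yes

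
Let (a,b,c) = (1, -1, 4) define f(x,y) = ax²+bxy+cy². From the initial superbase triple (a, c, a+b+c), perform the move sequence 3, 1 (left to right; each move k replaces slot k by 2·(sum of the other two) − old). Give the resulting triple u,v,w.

start (1,4,4) = (f(1,0),f(0,1),f(1,1))
replace slot 3: 2·(1+4) − 4 = 6 → (1,4,6)
replace slot 1: 2·(4+6) − 1 = 19 → (19,4,6)

19,4,6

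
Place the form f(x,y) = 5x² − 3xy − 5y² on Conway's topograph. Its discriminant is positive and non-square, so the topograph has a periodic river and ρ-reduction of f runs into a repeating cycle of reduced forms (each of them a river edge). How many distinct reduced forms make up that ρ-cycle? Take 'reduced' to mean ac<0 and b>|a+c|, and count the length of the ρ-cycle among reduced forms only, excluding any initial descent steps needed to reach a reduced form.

D = 109, ⌊√D⌋ = 10
descent: ρ → (-5,3,5)  [lands on river]
river: ρ → (5,7,-3)
river: ρ → (-3,5,7)
river: ρ → (7,9,-1)
river: ρ → (-1,9,7)
river: ρ → (7,5,-3)
river: ρ → (-3,7,5)
river: ρ → (5,3,-5)
river: ρ → (-5,7,3)
river: ρ → (3,5,-7)
river: ρ → (-7,9,1)
river: ρ → (1,9,-7)
river: ρ → (-7,5,3)
river: ρ → (3,7,-5)
ρ-cycle length = 14 (tail of 1 descent step not counted)

14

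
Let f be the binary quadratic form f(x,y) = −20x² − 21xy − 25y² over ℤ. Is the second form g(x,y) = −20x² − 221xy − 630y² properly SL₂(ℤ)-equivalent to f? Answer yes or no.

D₁ = -1559, D₂ = -1559
f is negative-definite; reduce −f:
−f: translate: b→-19 (≡21 mod 40), so (20,21,25)→(20,-19,24)
−f: reduced (well bottom): (20,-19,24) with a≤c, −a<b≤a
flip sign back: reduced form of f is (-20,19,-24)
g is negative-definite; reduce −g:
−g: translate: b→-19 (≡221 mod 40), so (20,221,630)→(20,-19,24)
−g: reduced (well bottom): (20,-19,24) with a≤c, −a<b≤a
flip sign back: reduced form of g is (-20,19,-24)
reduced forms (-20, 19, -24) vs (-20, 19, -24) ⇒ equivalent

yes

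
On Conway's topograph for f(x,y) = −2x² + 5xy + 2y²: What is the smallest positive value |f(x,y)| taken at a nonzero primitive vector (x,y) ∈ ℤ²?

river: ρ → (2,3,-4)
river: ρ → (-4,5,1)
river: ρ → (1,5,-4)
river: ρ → (-4,3,2)
river: ρ → (2,5,-2)
river: ρ → (-2,3,4)
river: ρ → (4,5,-1)
river: ρ → (-1,5,4)
river: ρ → (4,3,-2)
river: ρ → (-2,5,2)
closes: descent 0, river 10
min |a| on river = 1

1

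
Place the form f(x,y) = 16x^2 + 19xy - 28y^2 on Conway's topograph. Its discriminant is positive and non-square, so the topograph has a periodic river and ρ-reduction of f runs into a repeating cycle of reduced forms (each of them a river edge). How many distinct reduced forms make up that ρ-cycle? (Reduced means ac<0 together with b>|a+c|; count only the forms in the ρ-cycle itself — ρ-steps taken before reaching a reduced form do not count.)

D = 2153, ⌊√D⌋ = 46
river: ρ → (-28,37,7)
river: ρ → (7,33,-38)
river: ρ → (-38,43,2)
river: ρ → (2,45,-16)
river: ρ → (-16,19,28)
river: ρ → (28,37,-7)
river: ρ → (-7,33,38)
river: ρ → (38,43,-2)
river: ρ → (-2,45,16)
river: ρ → (16,19,-28)
ρ-cycle length = 10 (tail of 0 descent steps not counted)

10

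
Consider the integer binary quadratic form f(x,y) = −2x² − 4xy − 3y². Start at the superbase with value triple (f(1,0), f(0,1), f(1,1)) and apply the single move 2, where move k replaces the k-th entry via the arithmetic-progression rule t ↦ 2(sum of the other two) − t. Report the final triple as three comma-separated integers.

start (-2,-3,-9) = (f(1,0),f(0,1),f(1,1))
replace slot 2: 2·((-2)+(-9)) − (-3) = -19 → (-2,-19,-9)

-2,-19,-9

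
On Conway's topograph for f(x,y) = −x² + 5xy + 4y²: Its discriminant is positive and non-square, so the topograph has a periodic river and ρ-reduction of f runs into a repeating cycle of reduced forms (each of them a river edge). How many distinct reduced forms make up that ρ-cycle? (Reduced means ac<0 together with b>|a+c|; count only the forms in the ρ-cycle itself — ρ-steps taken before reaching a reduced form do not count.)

D = 41, ⌊√D⌋ = 6
river: ρ → (4,3,-2)
river: ρ → (-2,5,2)
river: ρ → (2,3,-4)
river: ρ → (-4,5,1)
river: ρ → (1,5,-4)
river: ρ → (-4,3,2)
river: ρ → (2,5,-2)
river: ρ → (-2,3,4)
river: ρ → (4,5,-1)
river: ρ → (-1,5,4)
ρ-cycle length = 10 (tail of 0 descent steps not counted)

10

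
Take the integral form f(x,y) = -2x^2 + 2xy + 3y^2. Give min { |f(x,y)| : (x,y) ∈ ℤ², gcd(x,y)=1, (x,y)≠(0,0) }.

river: ρ → (3,4,-1)
river: ρ → (-1,4,3)
river: ρ → (3,2,-2)
river: ρ → (-2,2,3)
closes: descent 0, river 4
min |a| on river = 1

1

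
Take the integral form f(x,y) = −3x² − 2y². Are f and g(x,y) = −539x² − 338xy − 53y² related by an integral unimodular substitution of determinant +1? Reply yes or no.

D₁ = -24, D₂ = -24
f is negative-definite; reduce −f:
−f: flip: (3,0,2)→(2,0,3)
−f: reduced (well bottom): (2,0,3) with a≤c, −a<b≤a
flip sign back: reduced form of f is (-2,0,-3)
g is negative-definite; reduce −g:
−g: flip: (539,338,53)→(53,-338,539)
−g: translate: b→-20 (≡-338 mod 106), so (53,-338,539)→(53,-20,2)
−g: flip: (53,-20,2)→(2,20,53)
−g: translate: b→0 (≡20 mod 4), so (2,20,53)→(2,0,3)
−g: reduced (well bottom): (2,0,3) with a≤c, −a<b≤a
flip sign back: reduced form of g is (-2,0,-3)
reduced forms (-2, 0, -3) vs (-2, 0, -3) ⇒ equivalent

yes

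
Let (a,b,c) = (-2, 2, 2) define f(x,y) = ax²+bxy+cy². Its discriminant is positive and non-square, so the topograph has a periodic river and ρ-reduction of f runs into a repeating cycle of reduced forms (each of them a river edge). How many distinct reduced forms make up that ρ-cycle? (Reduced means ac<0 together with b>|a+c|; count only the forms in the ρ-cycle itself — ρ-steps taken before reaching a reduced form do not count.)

D = 20, ⌊√D⌋ = 4
river: ρ → (2,2,-2)
river: ρ → (-2,2,2)
ρ-cycle length = 2 (tail of 0 descent steps not counted)

2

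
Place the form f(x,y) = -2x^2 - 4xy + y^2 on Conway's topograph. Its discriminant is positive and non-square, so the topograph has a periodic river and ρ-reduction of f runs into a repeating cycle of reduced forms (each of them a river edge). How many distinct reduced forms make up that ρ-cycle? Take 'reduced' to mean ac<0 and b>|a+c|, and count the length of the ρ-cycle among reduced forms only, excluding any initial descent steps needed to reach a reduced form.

D = 24, ⌊√D⌋ = 4
descent: ρ → (1,4,-2)  [lands on river]
river: ρ → (-2,4,1)
ρ-cycle length = 2 (tail of 1 descent step not counted)

2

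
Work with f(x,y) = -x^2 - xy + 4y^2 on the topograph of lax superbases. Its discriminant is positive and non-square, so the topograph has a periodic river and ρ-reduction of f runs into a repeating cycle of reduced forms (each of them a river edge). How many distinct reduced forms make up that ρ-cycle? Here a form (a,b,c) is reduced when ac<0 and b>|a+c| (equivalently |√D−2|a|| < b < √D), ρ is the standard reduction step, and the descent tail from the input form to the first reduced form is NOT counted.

D = 17, ⌊√D⌋ = 4
descent: ρ → (4,1,-1)
descent: ρ → (-1,3,2)  [lands on river]
river: ρ → (2,1,-2)
river: ρ → (-2,3,1)
river: ρ → (1,3,-2)
river: ρ → (-2,1,2)
river: ρ → (2,3,-1)
ρ-cycle length = 6 (tail of 2 descent steps not counted)

6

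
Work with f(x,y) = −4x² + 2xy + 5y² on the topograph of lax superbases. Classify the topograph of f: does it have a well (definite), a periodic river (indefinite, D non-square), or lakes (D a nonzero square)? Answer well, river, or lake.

D = b²−4ac = 2² − 4·(-4)·5 = 84
D > 0 non-square ⇒ indefinite ⇒ periodic river

river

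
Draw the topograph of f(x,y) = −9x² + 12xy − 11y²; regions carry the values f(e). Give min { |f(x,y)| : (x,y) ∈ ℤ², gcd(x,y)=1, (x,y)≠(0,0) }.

translate: b→6 (≡-12 mod 18), so (9,-12,11)→(9,6,8)
flip: (9,6,8)→(8,-6,9)
reduced (well bottom): (8,-6,9) with a≤c, −a<b≤a
well minimum |f| = |-8| = 8 (negative-definite)

8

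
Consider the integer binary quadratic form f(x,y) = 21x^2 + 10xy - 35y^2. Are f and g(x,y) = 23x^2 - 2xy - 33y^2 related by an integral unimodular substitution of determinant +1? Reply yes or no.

D₁ = 3040, D₂ = 3040
river cycle of f (length 12): (21, 52, -4), (-4, 52, 21), (21, 32, -24), (-24, 16, 29), (29, 42, -11), (-11, 46, 21), (21, 38, -19), (-19, 38, 21), (21, 46, -11), (-11, 42, 29), … (2 more)
river cycle of g (length 10): (23, 44, -12), (-12, 52, 7), (7, 46, -33), (-33, 20, 20), (20, 20, -33), (-33, 46, 7), (7, 52, -12), (-12, 44, 23), (23, 48, -8), (-8, 48, 23)
cycles differ ⇒ inequivalent

no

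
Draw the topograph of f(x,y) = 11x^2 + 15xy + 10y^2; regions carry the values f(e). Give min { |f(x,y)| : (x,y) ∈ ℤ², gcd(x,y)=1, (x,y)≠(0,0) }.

translate: b→-7 (≡15 mod 22), so (11,15,10)→(11,-7,6)
flip: (11,-7,6)→(6,7,11)
translate: b→-5 (≡7 mod 12), so (6,7,11)→(6,-5,10)
reduced (well bottom): (6,-5,10) with a≤c, −a<b≤a
well minimum = a = 6

6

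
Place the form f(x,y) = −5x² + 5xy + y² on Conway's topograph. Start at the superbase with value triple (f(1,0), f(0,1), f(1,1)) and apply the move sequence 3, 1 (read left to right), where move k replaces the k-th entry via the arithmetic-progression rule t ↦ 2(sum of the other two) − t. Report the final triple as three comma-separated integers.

start (-5,1,1) = (f(1,0),f(0,1),f(1,1))
replace slot 3: 2·((-5)+1) − 1 = -9 → (-5,1,-9)
replace slot 1: 2·(1+(-9)) − (-5) = -11 → (-11,1,-9)

-11,1,-9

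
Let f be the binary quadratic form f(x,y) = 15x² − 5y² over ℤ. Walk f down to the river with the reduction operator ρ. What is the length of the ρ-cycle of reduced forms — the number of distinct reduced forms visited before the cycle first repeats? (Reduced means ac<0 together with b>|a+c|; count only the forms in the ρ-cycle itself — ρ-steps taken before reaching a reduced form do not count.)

D = 300, ⌊√D⌋ = 17
descent: ρ → (-5,10,10)  [lands on river]
river: ρ → (10,10,-5)
ρ-cycle length = 2 (tail of 1 descent step not counted)

2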